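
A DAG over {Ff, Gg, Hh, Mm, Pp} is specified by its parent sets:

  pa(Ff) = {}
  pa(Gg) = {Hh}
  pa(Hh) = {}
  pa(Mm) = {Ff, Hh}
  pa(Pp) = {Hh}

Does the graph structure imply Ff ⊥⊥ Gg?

Yes

The only undirected path from Ff to Gg is:
Path 1: Ff → Mm ← Hh → Gg
  Mm is a collider here and neither Mm nor any of its descendants is conditioned on, so the collider stays closed — the path is blocked at Mm.
Since every path is blocked, d-separation holds.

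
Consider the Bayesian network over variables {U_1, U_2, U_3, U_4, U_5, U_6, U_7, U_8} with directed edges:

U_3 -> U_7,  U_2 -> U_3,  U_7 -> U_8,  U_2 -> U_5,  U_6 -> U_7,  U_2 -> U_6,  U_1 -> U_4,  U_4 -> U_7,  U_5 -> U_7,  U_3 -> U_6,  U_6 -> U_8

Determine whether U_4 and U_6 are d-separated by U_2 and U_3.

6 paths connect U_4 and U_6; each must be blocked for d-separation to hold:
Path 1: U_4 → U_7 ← U_6
  U_7 is a collider here and neither U_7 nor any of its descendants is conditioned on, so the collider stays closed — the path is blocked at U_7.
Path 2: U_4 → U_7 ← U_5 ← U_2 → U_6
  U_7 is a collider here and neither U_7 nor any of its descendants is conditioned on, so the collider stays closed — the path is blocked at U_7.
Path 3: U_4 → U_7 ← U_5 ← U_2 → U_3 → U_6
  U_7 is a collider here and neither U_7 nor any of its descendants is conditioned on, so the collider stays closed — the path is blocked at U_7.
Path 4: U_4 → U_7 ← U_3 → U_6
  U_7 is a collider here and neither U_7 nor any of its descendants is conditioned on, so the collider stays closed — the path is blocked at U_7.
Path 5: U_4 → U_7 ← U_3 ← U_2 → U_6
  U_7 is a collider here and neither U_7 nor any of its descendants is conditioned on, so the collider stays closed — the path is blocked at U_7.
Path 6: U_4 → U_7 → U_8 ← U_6
  U_8 is a collider here and neither U_8 nor any of its descendants is conditioned on, so the collider stays closed — the path is blocked at U_8.
All paths are blocked; U_4 ⊥ U_6 | {U_2, U_3} holds.

Yes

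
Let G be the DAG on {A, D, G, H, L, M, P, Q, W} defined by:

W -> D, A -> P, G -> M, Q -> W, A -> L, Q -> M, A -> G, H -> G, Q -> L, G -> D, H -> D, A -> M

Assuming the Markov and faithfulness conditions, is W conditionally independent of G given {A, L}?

Yes

Enumerating the 6 paths from W to G and testing each for blocking by {A, L}:
  1. W → D ← H → G — D:collider[blocks]; H:fork[open] ⇒ blocked
  2. W → D ← G — D:collider[blocks] ⇒ blocked
  3. W ← Q → L ← A → G — Q:fork[open]; L:collider[open]; A:fork[blocks] ⇒ blocked
  4. W ← Q → L ← A → M ← G — Q:fork[open]; L:collider[open]; A:fork[blocks]; M:collider[blocks] ⇒ blocked
  5. W ← Q → M ← G — Q:fork[open]; M:collider[blocks] ⇒ blocked
  6. W ← Q → M ← A → G — Q:fork[open]; M:collider[blocks]; A:fork[blocks] ⇒ blocked
All paths are blocked; W ⊥ G | {A, L} holds.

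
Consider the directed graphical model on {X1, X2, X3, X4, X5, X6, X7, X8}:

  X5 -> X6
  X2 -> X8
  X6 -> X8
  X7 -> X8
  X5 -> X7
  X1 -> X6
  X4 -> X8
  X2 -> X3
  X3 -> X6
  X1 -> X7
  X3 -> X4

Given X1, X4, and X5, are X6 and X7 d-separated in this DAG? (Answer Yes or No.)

Enumerating the 5 paths from X6 to X7 and testing each for blocking by {X1, X4, X5}:
  1. X6 ← X1 → X7 — X1:fork[blocks] ⇒ blocked
  2. X6 ← X3 → X4 → X8 ← X7 — X3:fork[open]; X4:chain[blocks]; X8:collider[blocks] ⇒ blocked
  3. X6 ← X3 ← X2 → X8 ← X7 — X3:chain[open]; X2:fork[open]; X8:collider[blocks] ⇒ blocked
  4. X6 → X8 ← X7 — X8:collider[blocks] ⇒ blocked
  5. X6 ← X5 → X7 — X5:fork[blocks] ⇒ blocked
Since every path is blocked, d-separation holds.

Yes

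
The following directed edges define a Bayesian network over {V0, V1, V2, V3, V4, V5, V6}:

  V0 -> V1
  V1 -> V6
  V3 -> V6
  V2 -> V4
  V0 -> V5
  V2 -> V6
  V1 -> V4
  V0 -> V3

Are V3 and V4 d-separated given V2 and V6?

We examine all 4 paths between V3 and V4:
Path 1: V3 ← V0 → V1 → V4
  V0 is a fork and V0 is not conditioned on; V1 is a chain and V1 is not conditioned on — no node blocks this path, so it is active.
Path 2: V3 ← V0 → V1 → V6 ← V2 → V4
  V2 is a fork here and V2 is conditioned on, so the path is blocked at V2.
Path 3: V3 → V6 ← V2 → V4
  V2 is a fork here and V2 is conditioned on, so the path is blocked at V2.
Path 4: V3 → V6 ← V1 → V4
  V6 is a collider and V6 is conditioned on, which opens it; V1 is a fork and V1 is not conditioned on — no node blocks this path, so it is active.
At least one path is unblocked, so d-separation fails.

No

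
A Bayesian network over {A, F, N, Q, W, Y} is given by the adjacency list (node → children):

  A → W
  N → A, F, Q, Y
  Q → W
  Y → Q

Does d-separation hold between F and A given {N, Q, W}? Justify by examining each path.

There are 3 undirected paths between F and A; checking each against the conditioning set {N, Q, W}:
Path 1: F ← N → Q → W ← A
  N is a fork here and N is conditioned on, so the path is blocked at N.
Path 2: F ← N → Y → Q → W ← A
  N is a fork here and N is conditioned on, so the path is blocked at N.
Path 3: F ← N → A
  N is a fork here and N is conditioned on, so the path is blocked at N.
Every path is blocked, so F and A are d-separated given {N, Q, W}.

Yes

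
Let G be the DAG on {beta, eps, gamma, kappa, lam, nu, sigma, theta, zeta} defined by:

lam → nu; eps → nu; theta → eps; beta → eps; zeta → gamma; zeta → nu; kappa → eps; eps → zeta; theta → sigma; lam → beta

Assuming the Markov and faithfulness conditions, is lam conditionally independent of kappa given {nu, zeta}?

No

3 paths connect lam and kappa; each must be blocked for d-separation to hold:
Path 1: lam → nu ← zeta ← eps ← kappa
  zeta is a chain here and zeta is conditioned on, so the path is blocked at zeta.
Path 2: lam → nu ← eps ← kappa
  nu is a collider and nu is conditioned on, which opens it; eps is a chain and eps is not conditioned on — no node blocks this path, so it is active.
Path 3: lam → beta → eps ← kappa
  beta is a chain and beta is not conditioned on; eps is a collider and its descendant nu is conditioned on, which opens it — no node blocks this path, so it is active.
Because an active path exists, lam and kappa are not d-separated.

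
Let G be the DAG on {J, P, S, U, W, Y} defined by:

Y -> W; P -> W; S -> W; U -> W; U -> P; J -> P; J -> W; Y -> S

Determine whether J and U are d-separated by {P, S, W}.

We examine all 4 paths between J and U:
Path 1: J → W ← U
  W is a collider and W is conditioned on, which opens it — no node blocks this path, so it is active.
Path 2: J → W ← P ← U
  P is a chain here and P is conditioned on, so the path is blocked at P.
Path 3: J → P → W ← U
  P is a chain here and P is conditioned on, so the path is blocked at P.
Path 4: J → P ← U
  P is a collider and P is conditioned on, which opens it — no node blocks this path, so it is active.
Since the path J → W ← U is active, J and U are not d-separated given {P, S, W}.

No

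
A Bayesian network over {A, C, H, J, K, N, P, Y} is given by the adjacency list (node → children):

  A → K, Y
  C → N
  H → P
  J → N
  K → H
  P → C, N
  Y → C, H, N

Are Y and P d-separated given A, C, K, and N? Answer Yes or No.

No — Y and P are not d-separated given {A, C, K, N}.

Enumerating the 6 paths from Y to P and testing each for blocking by {A, C, K, N}:
  1. Y → N ← C ← P — N:collider[open]; C:chain[blocks] ⇒ blocked
  2. Y → N ← P — N:collider[open] ⇒ active
  3. Y → H → P — H:chain[open] ⇒ active
  4. Y → C → N ← P — C:chain[blocks]; N:collider[open] ⇒ blocked
  5. Y → C ← P — C:collider[open] ⇒ active
  6. Y ← A → K → H → P — A:fork[blocks]; K:chain[blocks]; H:chain[open] ⇒ blocked
Because an active path exists, Y and P are not d-separated.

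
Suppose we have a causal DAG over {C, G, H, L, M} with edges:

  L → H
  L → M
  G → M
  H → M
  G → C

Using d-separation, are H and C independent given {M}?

Enumerating the 2 paths from H to C and testing each for blocking by {M}:
Path 1: H → M ← G → C
  M is a collider and M is conditioned on, which opens it; G is a fork and G is not conditioned on — no node blocks this path, so it is active.
Path 2: H ← L → M ← G → C
  L is a fork and L is not conditioned on; M is a collider and M is conditioned on, which opens it; G is a fork and G is not conditioned on — no node blocks this path, so it is active.
Since the path H → M ← G → C is active, H and C are not d-separated given {M}.

No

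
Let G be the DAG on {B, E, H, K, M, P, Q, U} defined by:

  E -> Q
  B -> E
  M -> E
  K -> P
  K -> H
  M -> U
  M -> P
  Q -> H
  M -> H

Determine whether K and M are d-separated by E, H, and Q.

Enumerating the 3 paths from K to M and testing each for blocking by {E, H, Q}:
  1. K → P ← M — P:collider[blocks] ⇒ blocked
  2. K → H ← Q ← E ← M — H:collider[open]; Q:chain[blocks]; E:chain[blocks] ⇒ blocked
  3. K → H ← M — H:collider[open] ⇒ active
At least one path is unblocked, so d-separation fails.

No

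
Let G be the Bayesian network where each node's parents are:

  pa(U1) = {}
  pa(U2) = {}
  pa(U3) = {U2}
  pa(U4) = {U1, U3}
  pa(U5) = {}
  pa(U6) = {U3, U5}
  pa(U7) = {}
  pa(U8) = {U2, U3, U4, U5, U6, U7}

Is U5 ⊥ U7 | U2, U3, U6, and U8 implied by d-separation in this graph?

Enumerating the 5 paths from U5 to U7 and testing each for blocking by {U2, U3, U6, U8}:
Path 1: U5 → U6 ← U3 → U4 → U8 ← U7
  U3 is a fork here and U3 is conditioned on, so the path is blocked at U3.
Path 2: U5 → U6 ← U3 → U8 ← U7
  U3 is a fork here and U3 is conditioned on, so the path is blocked at U3.
Path 3: U5 → U6 ← U3 ← U2 → U8 ← U7
  U3 is a chain here and U3 is conditioned on, so the path is blocked at U3.
Path 4: U5 → U6 → U8 ← U7
  U6 is a chain here and U6 is conditioned on, so the path is blocked at U6.
Path 5: U5 → U8 ← U7
  U8 is a collider and U8 is conditioned on, which opens it — no node blocks this path, so it is active.
At least one path is unblocked, so d-separation fails.

No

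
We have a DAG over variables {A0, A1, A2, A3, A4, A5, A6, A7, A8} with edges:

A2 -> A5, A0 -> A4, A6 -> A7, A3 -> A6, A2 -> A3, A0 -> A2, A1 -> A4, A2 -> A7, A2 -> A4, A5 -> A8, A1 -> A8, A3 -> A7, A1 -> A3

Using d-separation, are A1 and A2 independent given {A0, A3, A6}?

There are 6 undirected paths between A1 and A2; checking each against the conditioning set {A0, A3, A6}:
  1. A1 → A3 → A6 → A7 ← A2 — A3:chain[blocks]; A6:chain[blocks]; A7:collider[blocks] ⇒ blocked
  2. A1 → A3 ← A2 — A3:collider[open] ⇒ active
  3. A1 → A3 → A7 ← A2 — A3:chain[blocks]; A7:collider[blocks] ⇒ blocked
  4. A1 → A4 ← A0 → A2 — A4:collider[blocks]; A0:fork[blocks] ⇒ blocked
  5. A1 → A4 ← A2 — A4:collider[blocks] ⇒ blocked
  6. A1 → A8 ← A5 ← A2 — A8:collider[blocks]; A5:chain[open] ⇒ blocked
Because an active path exists, A1 and A2 are not d-separated.

No — A1 and A2 are not d-separated given {A0, A3, A6}.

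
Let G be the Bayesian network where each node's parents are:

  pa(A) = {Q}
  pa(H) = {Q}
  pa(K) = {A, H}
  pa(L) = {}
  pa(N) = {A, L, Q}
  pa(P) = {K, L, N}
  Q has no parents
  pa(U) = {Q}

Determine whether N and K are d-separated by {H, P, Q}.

Enumerating the 6 paths from N to K and testing each for blocking by {H, P, Q}:
Path 1: N ← L → P ← K
  L is a fork and L is not conditioned on; P is a collider and P is conditioned on, which opens it — no node blocks this path, so it is active.
Path 2: N → P ← K
  P is a collider and P is conditioned on, which opens it — no node blocks this path, so it is active.
Path 3: N ← Q → H → K
  Q is a fork here and Q is conditioned on, so the path is blocked at Q.
Path 4: N ← Q → A → K
  Q is a fork here and Q is conditioned on, so the path is blocked at Q.
Path 5: N ← A → K
  A is a fork and A is not conditioned on — no node blocks this path, so it is active.
Path 6: N ← A ← Q → H → K
  Q is a fork here and Q is conditioned on, so the path is blocked at Q.
Because an active path exists, N and K are not d-separated.

No — N and K are not d-separated given {H, P, Q}.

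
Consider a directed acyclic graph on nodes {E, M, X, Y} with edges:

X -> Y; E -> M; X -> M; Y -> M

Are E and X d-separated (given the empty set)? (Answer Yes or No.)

There are 2 undirected paths between E and X; checking each against the conditioning set ∅:
Path 1: E → M ← Y ← X
  M is a collider here and neither M nor any of its descendants is conditioned on, so the collider stays closed — the path is blocked at M.
Path 2: E → M ← X
  M is a collider here and neither M nor any of its descendants is conditioned on, so the collider stays closed — the path is blocked at M.
Every path is blocked, so E and X are d-separated given ∅.

Yes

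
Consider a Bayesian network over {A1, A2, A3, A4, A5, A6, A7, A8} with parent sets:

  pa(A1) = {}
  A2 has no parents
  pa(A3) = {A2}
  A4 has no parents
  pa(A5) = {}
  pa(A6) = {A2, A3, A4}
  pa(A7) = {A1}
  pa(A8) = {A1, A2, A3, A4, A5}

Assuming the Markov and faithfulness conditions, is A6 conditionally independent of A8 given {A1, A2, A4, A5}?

No — A6 and A8 are not d-separated given {A1, A2, A4, A5}.

5 paths connect A6 and A8; each must be blocked for d-separation to hold:
Path 1: A6 ← A2 → A8
  A2 is a fork here and A2 is conditioned on, so the path is blocked at A2.
Path 2: A6 ← A2 → A3 → A8
  A2 is a fork here and A2 is conditioned on, so the path is blocked at A2.
Path 3: A6 ← A4 → A8
  A4 is a fork here and A4 is conditioned on, so the path is blocked at A4.
Path 4: A6 ← A3 ← A2 → A8
  A2 is a fork here and A2 is conditioned on, so the path is blocked at A2.
Path 5: A6 ← A3 → A8
  A3 is a fork and A3 is not conditioned on — no node blocks this path, so it is active.
At least one path is unblocked, so d-separation fails.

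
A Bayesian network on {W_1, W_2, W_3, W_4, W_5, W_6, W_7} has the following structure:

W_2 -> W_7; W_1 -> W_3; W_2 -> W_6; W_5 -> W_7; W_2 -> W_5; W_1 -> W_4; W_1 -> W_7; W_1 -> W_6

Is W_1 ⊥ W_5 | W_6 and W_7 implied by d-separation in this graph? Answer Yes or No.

No

There are 4 undirected paths between W_1 and W_5; checking each against the conditioning set {W_6, W_7}:
Path 1: W_1 → W_6 ← W_2 → W_5
  W_6 is a collider and W_6 is conditioned on, which opens it; W_2 is a fork and W_2 is not conditioned on — no node blocks this path, so it is active.
Path 2: W_1 → W_6 ← W_2 → W_7 ← W_5
  W_6 is a collider and W_6 is conditioned on, which opens it; W_2 is a fork and W_2 is not conditioned on; W_7 is a collider and W_7 is conditioned on, which opens it — no node blocks this path, so it is active.
Path 3: W_1 → W_7 ← W_5
  W_7 is a collider and W_7 is conditioned on, which opens it — no node blocks this path, so it is active.
Path 4: W_1 → W_7 ← W_2 → W_5
  W_7 is a collider and W_7 is conditioned on, which opens it; W_2 is a fork and W_2 is not conditioned on — no node blocks this path, so it is active.
At least one path is unblocked, so d-separation fails.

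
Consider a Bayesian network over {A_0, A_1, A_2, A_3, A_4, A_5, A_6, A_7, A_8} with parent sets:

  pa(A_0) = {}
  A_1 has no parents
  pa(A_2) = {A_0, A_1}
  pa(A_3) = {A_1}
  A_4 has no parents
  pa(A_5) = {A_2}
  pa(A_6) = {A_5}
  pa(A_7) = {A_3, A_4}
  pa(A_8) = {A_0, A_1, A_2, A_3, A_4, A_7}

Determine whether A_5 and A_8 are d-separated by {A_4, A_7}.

No — A_5 and A_8 are not d-separated given {A_4, A_7}.

Enumerating the 6 paths from A_5 to A_8 and testing each for blocking by {A_4, A_7}:
Path 1: A_5 ← A_2 ← A_1 → A_3 → A_8
  A_2 is a chain and A_2 is not conditioned on; A_1 is a fork and A_1 is not conditioned on; A_3 is a chain and A_3 is not conditioned on — no node blocks this path, so it is active.
Path 2: A_5 ← A_2 ← A_1 → A_3 → A_7 ← A_4 → A_8
  A_4 is a fork here and A_4 is conditioned on, so the path is blocked at A_4.
Path 3: A_5 ← A_2 ← A_1 → A_3 → A_7 → A_8
  A_7 is a chain here and A_7 is conditioned on, so the path is blocked at A_7.
Path 4: A_5 ← A_2 ← A_1 → A_8
  A_2 is a chain and A_2 is not conditioned on; A_1 is a fork and A_1 is not conditioned on — no node blocks this path, so it is active.
Path 5: A_5 ← A_2 → A_8
  A_2 is a fork and A_2 is not conditioned on — no node blocks this path, so it is active.
Path 6: A_5 ← A_2 ← A_0 → A_8
  A_2 is a chain and A_2 is not conditioned on; A_0 is a fork and A_0 is not conditioned on — no node blocks this path, so it is active.
At least one path is unblocked, so d-separation fails.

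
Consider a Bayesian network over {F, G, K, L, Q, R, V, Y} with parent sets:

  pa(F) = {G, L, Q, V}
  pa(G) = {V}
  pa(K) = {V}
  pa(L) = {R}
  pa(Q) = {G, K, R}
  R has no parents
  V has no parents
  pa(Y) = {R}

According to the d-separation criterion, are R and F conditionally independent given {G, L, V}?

6 paths connect R and F; each must be blocked for d-separation to hold:
Path 1: R → L → F
  L is a chain here and L is conditioned on, so the path is blocked at L.
Path 2: R → Q ← K ← V → G → F
  Q is a collider here and neither Q nor any of its descendants is conditioned on, so the collider stays closed — the path is blocked at Q.
Path 3: R → Q ← K ← V → F
  Q is a collider here and neither Q nor any of its descendants is conditioned on, so the collider stays closed — the path is blocked at Q.
Path 4: R → Q ← G ← V → F
  Q is a collider here and neither Q nor any of its descendants is conditioned on, so the collider stays closed — the path is blocked at Q.
Path 5: R → Q ← G → F
  Q is a collider here and neither Q nor any of its descendants is conditioned on, so the collider stays closed — the path is blocked at Q.
Path 6: R → Q → F
  Q is a chain and Q is not conditioned on — no node blocks this path, so it is active.
At least one path is unblocked, so d-separation fails.

No — R and F are not d-separated given {G, L, V}.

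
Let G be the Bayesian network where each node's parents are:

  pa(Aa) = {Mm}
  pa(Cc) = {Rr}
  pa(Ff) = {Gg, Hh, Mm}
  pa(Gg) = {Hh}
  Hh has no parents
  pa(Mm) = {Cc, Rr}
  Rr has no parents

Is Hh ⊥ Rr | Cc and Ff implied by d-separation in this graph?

No

4 paths connect Hh and Rr; each must be blocked for d-separation to hold:
Path 1: Hh → Gg → Ff ← Mm ← Cc ← Rr
  Cc is a chain here and Cc is conditioned on, so the path is blocked at Cc.
Path 2: Hh → Gg → Ff ← Mm ← Rr
  Gg is a chain and Gg is not conditioned on; Ff is a collider and Ff is conditioned on, which opens it; Mm is a chain and Mm is not conditioned on — no node blocks this path, so it is active.
Path 3: Hh → Ff ← Mm ← Cc ← Rr
  Cc is a chain here and Cc is conditioned on, so the path is blocked at Cc.
Path 4: Hh → Ff ← Mm ← Rr
  Ff is a collider and Ff is conditioned on, which opens it; Mm is a chain and Mm is not conditioned on — no node blocks this path, so it is active.
Since the path Hh → Gg → Ff ← Mm ← Rr is active, Hh and Rr are not d-separated given {Cc, Ff}.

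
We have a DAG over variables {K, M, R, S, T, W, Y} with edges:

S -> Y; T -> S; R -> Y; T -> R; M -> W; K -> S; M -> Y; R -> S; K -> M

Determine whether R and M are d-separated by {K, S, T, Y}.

No — R and M are not d-separated given {K, S, T, Y}.

There are 6 undirected paths between R and M; checking each against the conditioning set {K, S, T, Y}:
  1. R ← T → S ← K → M — T:fork[blocks]; S:collider[open]; K:fork[blocks] ⇒ blocked
  2. R ← T → S → Y ← M — T:fork[blocks]; S:chain[blocks]; Y:collider[open] ⇒ blocked
  3. R → S ← K → M — S:collider[open]; K:fork[blocks] ⇒ blocked
  4. R → S → Y ← M — S:chain[blocks]; Y:collider[open] ⇒ blocked
  5. R → Y ← M — Y:collider[open] ⇒ active
  6. R → Y ← S ← K → M — Y:collider[open]; S:chain[blocks]; K:fork[blocks] ⇒ blocked
At least one path is unblocked, so d-separation fails.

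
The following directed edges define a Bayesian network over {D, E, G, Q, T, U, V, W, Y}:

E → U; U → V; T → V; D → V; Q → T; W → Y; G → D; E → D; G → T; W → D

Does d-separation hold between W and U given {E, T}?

Yes — W and U are d-separated given {E, T}.

3 paths connect W and U; each must be blocked for d-separation to hold:
Path 1: W → D → V ← U
  V is a collider here and neither V nor any of its descendants is conditioned on, so the collider stays closed — the path is blocked at V.
Path 2: W → D ← E → U
  D is a collider here and neither D nor any of its descendants is conditioned on, so the collider stays closed — the path is blocked at D.
Path 3: W → D ← G → T → V ← U
  D is a collider here and neither D nor any of its descendants is conditioned on, so the collider stays closed — the path is blocked at D.
All paths are blocked; W ⊥ U | {E, T} holds.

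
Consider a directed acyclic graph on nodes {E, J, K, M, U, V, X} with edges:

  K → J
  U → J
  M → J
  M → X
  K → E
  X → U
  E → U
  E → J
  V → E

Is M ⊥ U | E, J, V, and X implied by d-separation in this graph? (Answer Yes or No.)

Enumerating the 4 paths from M to U and testing each for blocking by {E, J, V, X}:
  1. M → X → U — X:chain[blocks] ⇒ blocked
  2. M → J ← U — J:collider[open] ⇒ active
  3. M → J ← E → U — J:collider[open]; E:fork[blocks] ⇒ blocked
  4. M → J ← K → E → U — J:collider[open]; K:fork[open]; E:chain[blocks] ⇒ blocked
Because an active path exists, M and U are not d-separated.

No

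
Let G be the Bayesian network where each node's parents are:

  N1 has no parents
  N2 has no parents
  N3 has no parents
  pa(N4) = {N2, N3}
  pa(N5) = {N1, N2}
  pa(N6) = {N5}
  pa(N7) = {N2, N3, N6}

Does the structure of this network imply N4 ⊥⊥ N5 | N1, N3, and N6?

No

Enumerating the 4 paths from N4 to N5 and testing each for blocking by {N1, N3, N6}:
Path 1: N4 ← N2 → N7 ← N6 ← N5
  N7 is a collider here and neither N7 nor any of its descendants is conditioned on, so the collider stays closed — the path is blocked at N7.
Path 2: N4 ← N2 → N5
  N2 is a fork and N2 is not conditioned on — no node blocks this path, so it is active.
Path 3: N4 ← N3 → N7 ← N6 ← N5
  N3 is a fork here and N3 is conditioned on, so the path is blocked at N3.
Path 4: N4 ← N3 → N7 ← N2 → N5
  N3 is a fork here and N3 is conditioned on, so the path is blocked at N3.
Because an active path exists, N4 and N5 are not d-separated.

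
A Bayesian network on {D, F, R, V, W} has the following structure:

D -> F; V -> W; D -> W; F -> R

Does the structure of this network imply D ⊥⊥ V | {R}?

The only undirected path from D to V is:
Path 1: D → W ← V
  W is a collider here and neither W nor any of its descendants is conditioned on, so the collider stays closed — the path is blocked at W.
All paths are blocked; D ⊥ V | {R} holds.

Yes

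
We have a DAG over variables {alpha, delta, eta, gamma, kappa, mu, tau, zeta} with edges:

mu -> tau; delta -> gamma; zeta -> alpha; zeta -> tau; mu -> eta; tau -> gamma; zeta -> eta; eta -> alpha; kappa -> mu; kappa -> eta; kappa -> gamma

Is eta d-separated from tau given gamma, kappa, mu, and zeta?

Yes

Enumerating the 6 paths from eta to tau and testing each for blocking by {gamma, kappa, mu, zeta}:
Path 1: eta → alpha ← zeta → tau
  alpha is a collider here and neither alpha nor any of its descendants is conditioned on, so the collider stays closed — the path is blocked at alpha.
Path 2: eta ← zeta → tau
  zeta is a fork here and zeta is conditioned on, so the path is blocked at zeta.
Path 3: eta ← kappa → gamma ← tau
  kappa is a fork here and kappa is conditioned on, so the path is blocked at kappa.
Path 4: eta ← kappa → mu → tau
  kappa is a fork here and kappa is conditioned on, so the path is blocked at kappa.
Path 5: eta ← mu → tau
  mu is a fork here and mu is conditioned on, so the path is blocked at mu.
Path 6: eta ← mu ← kappa → gamma ← tau
  mu is a chain here and mu is conditioned on, so the path is blocked at mu.
All paths are blocked; eta ⊥ tau | {gamma, kappa, mu, zeta} holds.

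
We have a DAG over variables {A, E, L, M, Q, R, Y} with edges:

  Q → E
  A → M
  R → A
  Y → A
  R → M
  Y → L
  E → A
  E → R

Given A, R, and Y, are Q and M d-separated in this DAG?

Yes

4 paths connect Q and M; each must be blocked for d-separation to hold:
Path 1: Q → E → A ← R → M
  R is a fork here and R is conditioned on, so the path is blocked at R.
Path 2: Q → E → A → M
  A is a chain here and A is conditioned on, so the path is blocked at A.
Path 3: Q → E → R → A → M
  R is a chain here and R is conditioned on, so the path is blocked at R.
Path 4: Q → E → R → M
  R is a chain here and R is conditioned on, so the path is blocked at R.
Every path is blocked, so Q and M are d-separated given {A, R, Y}.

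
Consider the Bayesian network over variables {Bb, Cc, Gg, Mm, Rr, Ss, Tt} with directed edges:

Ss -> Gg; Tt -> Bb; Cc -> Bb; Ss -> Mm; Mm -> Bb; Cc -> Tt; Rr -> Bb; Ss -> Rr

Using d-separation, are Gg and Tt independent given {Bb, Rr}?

No — Gg and Tt are not d-separated given {Bb, Rr}.

4 paths connect Gg and Tt; each must be blocked for d-separation to hold:
  1. Gg ← Ss → Mm → Bb ← Cc → Tt — Ss:fork[open]; Mm:chain[open]; Bb:collider[open]; Cc:fork[open] ⇒ active
  2. Gg ← Ss → Mm → Bb ← Tt — Ss:fork[open]; Mm:chain[open]; Bb:collider[open] ⇒ active
  3. Gg ← Ss → Rr → Bb ← Cc → Tt — Ss:fork[open]; Rr:chain[blocks]; Bb:collider[open]; Cc:fork[open] ⇒ blocked
  4. Gg ← Ss → Rr → Bb ← Tt — Ss:fork[open]; Rr:chain[blocks]; Bb:collider[open] ⇒ blocked
At least one path is unblocked, so d-separation fails.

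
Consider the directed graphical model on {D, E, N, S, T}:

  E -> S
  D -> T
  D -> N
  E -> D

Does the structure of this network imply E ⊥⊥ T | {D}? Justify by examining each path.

Yes

There is one path between E and T:
Path 1: E → D → T
  D is a chain here and D is conditioned on, so the path is blocked at D.
Since every path is blocked, d-separation holds.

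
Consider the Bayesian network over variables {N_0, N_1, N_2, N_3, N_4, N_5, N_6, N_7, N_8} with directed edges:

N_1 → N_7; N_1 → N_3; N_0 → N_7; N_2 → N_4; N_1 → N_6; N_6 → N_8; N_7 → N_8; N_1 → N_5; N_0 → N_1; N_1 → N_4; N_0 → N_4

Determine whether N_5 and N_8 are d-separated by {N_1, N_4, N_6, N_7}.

Yes

We examine all 4 paths between N_5 and N_8:
  1. N_5 ← N_1 → N_6 → N_8 — N_1:fork[blocks]; N_6:chain[blocks] ⇒ blocked
  2. N_5 ← N_1 ← N_0 → N_7 → N_8 — N_1:chain[blocks]; N_0:fork[open]; N_7:chain[blocks] ⇒ blocked
  3. N_5 ← N_1 → N_7 → N_8 — N_1:fork[blocks]; N_7:chain[blocks] ⇒ blocked
  4. N_5 ← N_1 → N_4 ← N_0 → N_7 → N_8 — N_1:fork[blocks]; N_4:collider[open]; N_0:fork[open]; N_7:chain[blocks] ⇒ blocked
Since every path is blocked, d-separation holds.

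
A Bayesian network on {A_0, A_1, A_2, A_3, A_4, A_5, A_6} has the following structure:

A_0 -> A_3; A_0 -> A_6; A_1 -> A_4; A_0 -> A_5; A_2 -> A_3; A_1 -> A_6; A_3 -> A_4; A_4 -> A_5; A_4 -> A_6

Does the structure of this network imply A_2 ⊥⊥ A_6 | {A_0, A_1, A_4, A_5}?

There are 6 undirected paths between A_2 and A_6; checking each against the conditioning set {A_0, A_1, A_4, A_5}:
  1. A_2 → A_3 ← A_0 → A_6 — A_3:collider[open]; A_0:fork[blocks] ⇒ blocked
  2. A_2 → A_3 ← A_0 → A_5 ← A_4 → A_6 — A_3:collider[open]; A_0:fork[blocks]; A_5:collider[open]; A_4:fork[blocks] ⇒ blocked
  3. A_2 → A_3 ← A_0 → A_5 ← A_4 ← A_1 → A_6 — A_3:collider[open]; A_0:fork[blocks]; A_5:collider[open]; A_4:chain[blocks]; A_1:fork[blocks] ⇒ blocked
  4. A_2 → A_3 → A_4 → A_6 — A_3:chain[open]; A_4:chain[blocks] ⇒ blocked
  5. A_2 → A_3 → A_4 → A_5 ← A_0 → A_6 — A_3:chain[open]; A_4:chain[blocks]; A_5:collider[open]; A_0:fork[blocks] ⇒ blocked
  6. A_2 → A_3 → A_4 ← A_1 → A_6 — A_3:chain[open]; A_4:collider[open]; A_1:fork[blocks] ⇒ blocked
Since every path is blocked, d-separation holds.

Yes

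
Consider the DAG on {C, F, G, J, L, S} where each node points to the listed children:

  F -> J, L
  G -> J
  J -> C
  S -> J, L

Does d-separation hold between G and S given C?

No

2 paths connect G and S; each must be blocked for d-separation to hold:
Path 1: G → J ← F → L ← S
  L is a collider here and neither L nor any of its descendants is conditioned on, so the collider stays closed — the path is blocked at L.
Path 2: G → J ← S
  J is a collider and its descendant C is conditioned on, which opens it — no node blocks this path, so it is active.
Because an active path exists, G and S are not d-separated.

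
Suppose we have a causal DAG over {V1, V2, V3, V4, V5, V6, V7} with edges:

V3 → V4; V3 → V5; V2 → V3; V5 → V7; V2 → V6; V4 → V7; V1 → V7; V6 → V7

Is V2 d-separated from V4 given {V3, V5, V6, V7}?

We examine all 4 paths between V2 and V4:
Path 1: V2 → V3 → V5 → V7 ← V4
  V3 is a chain here and V3 is conditioned on, so the path is blocked at V3.
Path 2: V2 → V3 → V4
  V3 is a chain here and V3 is conditioned on, so the path is blocked at V3.
Path 3: V2 → V6 → V7 ← V5 ← V3 → V4
  V6 is a chain here and V6 is conditioned on, so the path is blocked at V6.
Path 4: V2 → V6 → V7 ← V4
  V6 is a chain here and V6 is conditioned on, so the path is blocked at V6.
Since every path is blocked, d-separation holds.

Yes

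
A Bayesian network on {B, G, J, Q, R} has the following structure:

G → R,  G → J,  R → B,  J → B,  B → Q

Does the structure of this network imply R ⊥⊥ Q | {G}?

No

2 paths connect R and Q; each must be blocked for d-separation to hold:
Path 1: R → B → Q
  B is a chain and B is not conditioned on — no node blocks this path, so it is active.
Path 2: R ← G → J → B → Q
  G is a fork here and G is conditioned on, so the path is blocked at G.
Since the path R → B → Q is active, R and Q are not d-separated given {G}.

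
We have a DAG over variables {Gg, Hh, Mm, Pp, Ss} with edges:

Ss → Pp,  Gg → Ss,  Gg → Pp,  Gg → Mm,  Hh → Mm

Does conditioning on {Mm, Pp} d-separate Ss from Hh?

No

2 paths connect Ss and Hh; each must be blocked for d-separation to hold:
Path 1: Ss ← Gg → Mm ← Hh
  Gg is a fork and Gg is not conditioned on; Mm is a collider and Mm is conditioned on, which opens it — no node blocks this path, so it is active.
Path 2: Ss → Pp ← Gg → Mm ← Hh
  Pp is a collider and Pp is conditioned on, which opens it; Gg is a fork and Gg is not conditioned on; Mm is a collider and Mm is conditioned on, which opens it — no node blocks this path, so it is active.
Because an active path exists, Ss and Hh are not d-separated.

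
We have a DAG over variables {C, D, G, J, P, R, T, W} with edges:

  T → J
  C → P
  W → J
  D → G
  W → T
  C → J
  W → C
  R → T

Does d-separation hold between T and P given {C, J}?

There are 4 undirected paths between T and P; checking each against the conditioning set {C, J}:
  1. T ← W → J ← C → P — W:fork[open]; J:collider[open]; C:fork[blocks] ⇒ blocked
  2. T ← W → C → P — W:fork[open]; C:chain[blocks] ⇒ blocked
  3. T → J ← W → C → P — J:collider[open]; W:fork[open]; C:chain[blocks] ⇒ blocked
  4. T → J ← C → P — J:collider[open]; C:fork[blocks] ⇒ blocked
All paths are blocked; T ⊥ P | {C, J} holds.

Yes — T and P are d-separated given {C, J}.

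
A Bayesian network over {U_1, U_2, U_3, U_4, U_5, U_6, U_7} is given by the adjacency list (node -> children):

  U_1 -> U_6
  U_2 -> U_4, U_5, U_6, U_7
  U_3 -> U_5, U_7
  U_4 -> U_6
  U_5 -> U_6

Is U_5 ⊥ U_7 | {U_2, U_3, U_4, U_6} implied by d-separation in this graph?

Enumerating the 4 paths from U_5 to U_7 and testing each for blocking by {U_2, U_3, U_4, U_6}:
  1. U_5 ← U_2 → U_7 — U_2:fork[blocks] ⇒ blocked
  2. U_5 → U_6 ← U_4 ← U_2 → U_7 — U_6:collider[open]; U_4:chain[blocks]; U_2:fork[blocks] ⇒ blocked
  3. U_5 → U_6 ← U_2 → U_7 — U_6:collider[open]; U_2:fork[blocks] ⇒ blocked
  4. U_5 ← U_3 → U_7 — U_3:fork[blocks] ⇒ blocked
Every path is blocked, so U_5 and U_7 are d-separated given {U_2, U_3, U_4, U_6}.

Yes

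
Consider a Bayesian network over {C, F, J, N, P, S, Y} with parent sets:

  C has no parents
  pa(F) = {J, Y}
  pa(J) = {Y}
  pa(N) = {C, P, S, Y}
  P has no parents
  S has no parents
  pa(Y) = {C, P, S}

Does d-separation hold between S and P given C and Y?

No — S and P are not d-separated given {C, Y}.

We examine all 6 paths between S and P:
Path 1: S → N ← P
  N is a collider here and neither N nor any of its descendants is conditioned on, so the collider stays closed — the path is blocked at N.
Path 2: S → N ← C → Y ← P
  N is a collider here and neither N nor any of its descendants is conditioned on, so the collider stays closed — the path is blocked at N.
Path 3: S → N ← Y ← P
  N is a collider here and neither N nor any of its descendants is conditioned on, so the collider stays closed — the path is blocked at N.
Path 4: S → Y → N ← P
  Y is a chain here and Y is conditioned on, so the path is blocked at Y.
Path 5: S → Y ← P
  Y is a collider and Y is conditioned on, which opens it — no node blocks this path, so it is active.
Path 6: S → Y ← C → N ← P
  C is a fork here and C is conditioned on, so the path is blocked at C.
At least one path is unblocked, so d-separation fails.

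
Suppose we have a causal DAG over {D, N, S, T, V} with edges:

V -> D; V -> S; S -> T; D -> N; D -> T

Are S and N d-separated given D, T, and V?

There are 2 undirected paths between S and N; checking each against the conditioning set {D, T, V}:
Path 1: S ← V → D → N
  V is a fork here and V is conditioned on, so the path is blocked at V.
Path 2: S → T ← D → N
  D is a fork here and D is conditioned on, so the path is blocked at D.
Since every path is blocked, d-separation holds.

Yes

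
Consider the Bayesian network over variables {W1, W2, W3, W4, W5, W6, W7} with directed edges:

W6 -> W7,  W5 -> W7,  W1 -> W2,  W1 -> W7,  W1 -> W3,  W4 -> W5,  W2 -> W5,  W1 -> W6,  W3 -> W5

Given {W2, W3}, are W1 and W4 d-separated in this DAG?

Yes — W1 and W4 are d-separated given {W2, W3}.

There are 4 undirected paths between W1 and W4; checking each against the conditioning set {W2, W3}:
Path 1: W1 → W2 → W5 ← W4
  W2 is a chain here and W2 is conditioned on, so the path is blocked at W2.
Path 2: W1 → W7 ← W5 ← W4
  W7 is a collider here and neither W7 nor any of its descendants is conditioned on, so the collider stays closed — the path is blocked at W7.
Path 3: W1 → W6 → W7 ← W5 ← W4
  W7 is a collider here and neither W7 nor any of its descendants is conditioned on, so the collider stays closed — the path is blocked at W7.
Path 4: W1 → W3 → W5 ← W4
  W3 is a chain here and W3 is conditioned on, so the path is blocked at W3.
All paths are blocked; W1 ⊥ W4 | {W2, W3} holds.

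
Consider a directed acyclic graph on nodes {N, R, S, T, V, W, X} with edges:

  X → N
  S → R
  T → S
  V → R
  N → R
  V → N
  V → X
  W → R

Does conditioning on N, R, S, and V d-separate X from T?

There are 4 undirected paths between X and T; checking each against the conditioning set {N, R, S, V}:
Path 1: X ← V → N → R ← S ← T
  V is a fork here and V is conditioned on, so the path is blocked at V.
Path 2: X ← V → R ← S ← T
  V is a fork here and V is conditioned on, so the path is blocked at V.
Path 3: X → N ← V → R ← S ← T
  V is a fork here and V is conditioned on, so the path is blocked at V.
Path 4: X → N → R ← S ← T
  N is a chain here and N is conditioned on, so the path is blocked at N.
Every path is blocked, so X and T are d-separated given {N, R, S, V}.

Yes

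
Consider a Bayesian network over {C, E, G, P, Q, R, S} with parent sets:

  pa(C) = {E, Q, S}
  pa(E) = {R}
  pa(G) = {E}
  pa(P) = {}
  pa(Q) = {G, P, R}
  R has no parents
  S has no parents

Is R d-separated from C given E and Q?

4 paths connect R and C; each must be blocked for d-separation to hold:
Path 1: R → Q ← G ← E → C
  E is a fork here and E is conditioned on, so the path is blocked at E.
Path 2: R → Q → C
  Q is a chain here and Q is conditioned on, so the path is blocked at Q.
Path 3: R → E → G → Q → C
  E is a chain here and E is conditioned on, so the path is blocked at E.
Path 4: R → E → C
  E is a chain here and E is conditioned on, so the path is blocked at E.
Every path is blocked, so R and C are d-separated given {E, Q}.

Yes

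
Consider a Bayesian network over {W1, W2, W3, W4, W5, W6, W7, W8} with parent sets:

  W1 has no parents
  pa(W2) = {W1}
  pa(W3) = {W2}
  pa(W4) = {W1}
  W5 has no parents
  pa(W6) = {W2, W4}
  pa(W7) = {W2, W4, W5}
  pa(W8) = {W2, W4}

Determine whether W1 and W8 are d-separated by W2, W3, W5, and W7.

No — W1 and W8 are not d-separated given {W2, W3, W5, W7}.

We examine all 6 paths between W1 and W8:
Path 1: W1 → W4 → W8
  W4 is a chain and W4 is not conditioned on — no node blocks this path, so it is active.
Path 2: W1 → W4 → W6 ← W2 → W8
  W6 is a collider here and neither W6 nor any of its descendants is conditioned on, so the collider stays closed — the path is blocked at W6.
Path 3: W1 → W4 → W7 ← W2 → W8
  W2 is a fork here and W2 is conditioned on, so the path is blocked at W2.
Path 4: W1 → W2 → W8
  W2 is a chain here and W2 is conditioned on, so the path is blocked at W2.
Path 5: W1 → W2 → W6 ← W4 → W8
  W2 is a chain here and W2 is conditioned on, so the path is blocked at W2.
Path 6: W1 → W2 → W7 ← W4 → W8
  W2 is a chain here and W2 is conditioned on, so the path is blocked at W2.
At least one path is unblocked, so d-separation fails.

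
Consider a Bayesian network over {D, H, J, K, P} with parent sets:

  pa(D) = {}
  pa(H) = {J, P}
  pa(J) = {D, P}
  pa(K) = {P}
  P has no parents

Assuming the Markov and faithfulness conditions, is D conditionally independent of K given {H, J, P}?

We examine all 2 paths between D and K:
  1. D → J → H ← P → K — J:chain[blocks]; H:collider[open]; P:fork[blocks] ⇒ blocked
  2. D → J ← P → K — J:collider[open]; P:fork[blocks] ⇒ blocked
Since every path is blocked, d-separation holds.

Yes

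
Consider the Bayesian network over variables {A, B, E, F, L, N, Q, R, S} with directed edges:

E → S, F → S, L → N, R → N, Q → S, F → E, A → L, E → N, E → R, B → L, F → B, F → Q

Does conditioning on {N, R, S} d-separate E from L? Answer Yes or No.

Enumerating the 5 paths from E to L and testing each for blocking by {N, R, S}:
Path 1: E → S ← Q ← F → B → L
  S is a collider and S is conditioned on, which opens it; Q is a chain and Q is not conditioned on; F is a fork and F is not conditioned on; B is a chain and B is not conditioned on — no node blocks this path, so it is active.
Path 2: E → S ← F → B → L
  S is a collider and S is conditioned on, which opens it; F is a fork and F is not conditioned on; B is a chain and B is not conditioned on — no node blocks this path, so it is active.
Path 3: E → N ← L
  N is a collider and N is conditioned on, which opens it — no node blocks this path, so it is active.
Path 4: E ← F → B → L
  F is a fork and F is not conditioned on; B is a chain and B is not conditioned on — no node blocks this path, so it is active.
Path 5: E → R → N ← L
  R is a chain here and R is conditioned on, so the path is blocked at R.
Since the path E → S ← Q ← F → B → L is active, E and L are not d-separated given {N, R, S}.

No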